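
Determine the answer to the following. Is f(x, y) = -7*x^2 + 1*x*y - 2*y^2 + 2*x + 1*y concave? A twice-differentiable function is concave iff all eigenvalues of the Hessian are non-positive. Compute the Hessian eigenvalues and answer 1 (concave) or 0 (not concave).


The Hessian of f(x,y) = -7*x^2 + 1*x*y - 2*y^2 + 2*x + 1*y is:
H = [[-14, 1], [1, -4]]
Trace = -14 - 4 = -18
Determinant = -14*-4 - (1)^2 = 55
Discriminant = (-18)^2 - 4*55 = 104.0
Eigenvalues: lambda_1 = -14.099, lambda_2 = -3.901
The function is concave.

1


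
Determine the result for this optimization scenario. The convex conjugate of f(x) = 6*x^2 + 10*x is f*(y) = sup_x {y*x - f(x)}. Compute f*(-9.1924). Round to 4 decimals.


f*(y) = sup_x {y*x - a*x^2 - b*x} = sup_x {(y-b)*x - a*x^2}
FOC: (y - b) - 2a*x = 0 => x* = (y - b)/(2a)
x* = (-9.1924 - 10)/(2*6) = -1.5994
f*(-9.1924) = (y-b)^2/(4a) = (-9.1924 - 10)^2/(4*6)
= 368.3482/24 = 15.3478


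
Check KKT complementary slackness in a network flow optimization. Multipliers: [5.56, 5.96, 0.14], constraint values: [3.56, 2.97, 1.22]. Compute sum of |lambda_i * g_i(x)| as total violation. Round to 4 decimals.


KKT complementary slackness check:
lambda_1 * g_1 = 5.56 * 3.56 = 19.7936
lambda_2 * g_2 = 5.96 * 2.97 = 17.7012
lambda_3 * g_3 = 0.14 * 1.22 = 0.1708
Total violation = 19.7936 + 17.7012 + 0.1708 = 37.6656


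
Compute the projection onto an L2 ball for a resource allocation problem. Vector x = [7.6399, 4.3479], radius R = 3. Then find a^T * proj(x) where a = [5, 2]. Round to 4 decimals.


Step 1: Compute ||x|| (intermediates to 6 decimals).
||x|| = sqrt(7.6399^2 + 4.3479^2) = 8.790467
Step 2: Project.
Since ||x|| > R, scale = R/||x|| = 3/8.790467 = 0.341279, proj(x) = scale * x
proj(x) = [2.607337, 1.483847]
Step 3: Dot product.
a^T * proj(x) = 5*2.607337 + 2*1.483847 = 16.0044


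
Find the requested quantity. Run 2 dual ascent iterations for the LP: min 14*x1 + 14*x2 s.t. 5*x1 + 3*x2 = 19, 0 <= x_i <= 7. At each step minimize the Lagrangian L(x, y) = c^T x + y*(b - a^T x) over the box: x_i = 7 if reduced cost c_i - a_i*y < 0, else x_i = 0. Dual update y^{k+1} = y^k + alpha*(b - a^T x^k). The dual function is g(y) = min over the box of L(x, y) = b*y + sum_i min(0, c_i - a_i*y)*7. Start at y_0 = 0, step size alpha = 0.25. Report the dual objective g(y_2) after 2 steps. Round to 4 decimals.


Dual ascent for LP: min 14*x1 + 14*x2, 5*x1 + 3*x2 = 19, 0 <= x_i <= 7
Step 1: y^k = 0.0, reduced costs: (14.0, 14.0)
  x^k = (0.0, 0.0), subgradient = b - a^T x = 19.0
  y^{k+1} = 0.0 + 0.25*19.0 = 4.75
Step 2: y^k = 4.75, reduced costs: (-9.75, -0.25)
  x^k = (7.0, 7.0), subgradient = b - a^T x = -37.0
  y^{k+1} = 4.75 + 0.25*-37.0 = -4.5
Dual objective at y_2 = -4.5: reduced costs (36.5, 27.5), box minimizer x = (0.0, 0.0)
g(y_2) = b*y + (c1 - a1*y)*x1 + (c2 - a2*y)*x2 = 19*(-4.5) + 36.5*0.0 + 27.5*0.0 = -85.5 + 0.0 + 0.0 = -85.5


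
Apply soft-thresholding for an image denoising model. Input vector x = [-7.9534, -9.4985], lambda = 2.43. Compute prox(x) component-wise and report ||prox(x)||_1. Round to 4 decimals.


Soft-thresholding with lambda = 2.43:
prox(-7.9534) = sign(-7.9534)*max(|-7.9534| - 2.43, 0) = -5.5234
prox(-9.4985) = sign(-9.4985)*max(|-9.4985| - 2.43, 0) = -7.0685
prox(x) = [-5.5234, -7.0685]
||prox(x)||_1 = 5.5234 + 7.0685 = 12.5919


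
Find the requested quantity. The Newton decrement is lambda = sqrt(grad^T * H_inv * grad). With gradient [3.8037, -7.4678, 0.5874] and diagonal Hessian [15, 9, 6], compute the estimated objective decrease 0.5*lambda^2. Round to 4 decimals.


Step 1: H is diagonal, so H^(-1) * g = [0.2536, -0.8298, 0.0979].
Step 2: g^T H^(-1) g = sum_i g_i^2 / H_ii
  = (3.8037)^2/15 + (-7.4678)^2/9 + (0.5874)^2/6
  = 0.9645 + 6.1964 + 0.0575 = 7.2185
Step 3: Objective decrease = 0.5 * g^T H^(-1) g = 3.6092


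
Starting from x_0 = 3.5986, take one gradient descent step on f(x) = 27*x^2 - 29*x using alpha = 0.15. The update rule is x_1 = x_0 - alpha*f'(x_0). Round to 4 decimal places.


We compute the gradient at x_0 and apply the update.
f'(x) = 54*x - 29
f'(3.5986) = 54*3.5986 - 29 = 165.3244
x_1 = 3.5986 - 0.15*165.3244 = -21.2001


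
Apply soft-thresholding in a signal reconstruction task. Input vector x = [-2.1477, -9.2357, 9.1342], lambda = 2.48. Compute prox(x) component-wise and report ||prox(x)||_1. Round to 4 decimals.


Soft-thresholding with lambda = 2.48:
prox(-2.1477) = sign(-2.1477)*max(|-2.1477| - 2.48, 0) = 0.0
prox(-9.2357) = sign(-9.2357)*max(|-9.2357| - 2.48, 0) = -6.7557
prox(9.1342) = sign(9.1342)*max(|9.1342| - 2.48, 0) = 6.6542
prox(x) = [0.0, -6.7557, 6.6542]
||prox(x)||_1 = 0.0 + 6.7557 + 6.6542 = 13.4099


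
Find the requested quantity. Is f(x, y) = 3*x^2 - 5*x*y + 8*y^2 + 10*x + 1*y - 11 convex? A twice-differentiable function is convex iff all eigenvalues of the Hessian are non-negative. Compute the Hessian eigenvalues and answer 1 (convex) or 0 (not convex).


The Hessian of f(x,y) = 3*x^2 - 5*x*y + 8*y^2 + 10*x + 1*y - 11 is:
H = [[6, -5], [-5, 16]]
Trace = 6 + 16 = 22
Determinant = 6*16 - (-5)^2 = 71
Discriminant = (22)^2 - 4*71 = 200.0
Eigenvalues: lambda_1 = 3.9289, lambda_2 = 18.0711
The function is convex.

1


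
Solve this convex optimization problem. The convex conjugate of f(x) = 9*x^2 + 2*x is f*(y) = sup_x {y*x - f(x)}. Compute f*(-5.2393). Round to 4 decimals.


f*(y) = sup_x {y*x - a*x^2 - b*x} = sup_x {(y-b)*x - a*x^2}
FOC: (y - b) - 2a*x = 0 => x* = (y - b)/(2a)
x* = (-5.2393 - 2)/(2*9) = -0.4022
f*(-5.2393) = (y-b)^2/(4a) = (-5.2393 - 2)^2/(4*9)
= 52.4075/36 = 1.4558


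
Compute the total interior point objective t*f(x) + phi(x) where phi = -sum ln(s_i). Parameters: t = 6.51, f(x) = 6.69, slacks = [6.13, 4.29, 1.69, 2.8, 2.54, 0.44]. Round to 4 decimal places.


Step 1: Compute log-barrier.
ln values: [1.8132, 1.4563, 0.5247, 1.0296, 0.9322, -0.821]
phi = -(1.8132 + 1.4563 + 0.5247 + 1.0296 + 0.9322 - 0.821) = -4.935
Step 2: Compute augmented objective.
t*f(x) = 6.51*6.69 = 43.5519
Total = 43.5519 - 4.935 = 38.6169


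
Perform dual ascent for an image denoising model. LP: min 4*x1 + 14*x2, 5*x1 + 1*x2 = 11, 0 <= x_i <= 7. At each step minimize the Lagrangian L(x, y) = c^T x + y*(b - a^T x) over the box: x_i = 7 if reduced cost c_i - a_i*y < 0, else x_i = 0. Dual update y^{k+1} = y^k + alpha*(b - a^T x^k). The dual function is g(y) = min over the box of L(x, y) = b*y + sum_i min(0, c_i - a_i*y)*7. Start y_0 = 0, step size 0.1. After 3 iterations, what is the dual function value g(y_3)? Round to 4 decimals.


Dual ascent for LP: min 4*x1 + 14*x2, 5*x1 + 1*x2 = 11, 0 <= x_i <= 7
Step 1: y^k = 0.0, reduced costs: (4.0, 14.0)
  x^k = (0.0, 0.0), subgradient = b - a^T x = 11.0
  y^{k+1} = 0.0 + 0.1*11.0 = 1.1
Step 2: y^k = 1.1, reduced costs: (-1.5, 12.9)
  x^k = (7.0, 0.0), subgradient = b - a^T x = -24.0
  y^{k+1} = 1.1 + 0.1*-24.0 = -1.3
Step 3: y^k = -1.3, reduced costs: (10.5, 15.3)
  x^k = (0.0, 0.0), subgradient = b - a^T x = 11.0
  y^{k+1} = -1.3 + 0.1*11.0 = -0.2
Dual objective at y_3 = -0.2: reduced costs (5.0, 14.2), box minimizer x = (0.0, 0.0)
g(y_3) = b*y + (c1 - a1*y)*x1 + (c2 - a2*y)*x2 = 11*(-0.2) + 5.0*0.0 + 14.2*0.0 = -2.2 + 0.0 + 0.0 = -2.2


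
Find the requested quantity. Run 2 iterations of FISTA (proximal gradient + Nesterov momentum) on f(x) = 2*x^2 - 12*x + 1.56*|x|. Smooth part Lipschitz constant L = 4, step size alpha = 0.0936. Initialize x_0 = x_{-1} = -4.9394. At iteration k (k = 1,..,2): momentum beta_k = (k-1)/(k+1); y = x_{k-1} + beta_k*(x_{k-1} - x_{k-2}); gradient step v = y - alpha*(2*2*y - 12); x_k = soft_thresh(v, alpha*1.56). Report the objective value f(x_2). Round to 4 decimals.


FISTA on f(x) = 2*x^2 - 12*x + 1.56*|x|
L = 4, alpha = 0.0936
Iteration 1: beta = 0.0, y = -4.9394 + 0.0*(-4.9394 + 4.9394) = -4.9394
  grad(y) = -31.7576, v = y - alpha*grad = -1.9669
  prox(v) = soft_thresh(-1.9669, 0.146) = -1.8209
Iteration 2: beta = 0.3333, y = -1.8209 + 0.3333*(-1.8209 + 4.9394) = -0.7814
  grad(y) = -15.1255, v = y - alpha*grad = 0.6344
  prox(v) = soft_thresh(0.6344, 0.146) = 0.4884
f(x_2) = 2*0.4884^2 - 12*0.4884 + 1.56*|0.4884| = -4.6215


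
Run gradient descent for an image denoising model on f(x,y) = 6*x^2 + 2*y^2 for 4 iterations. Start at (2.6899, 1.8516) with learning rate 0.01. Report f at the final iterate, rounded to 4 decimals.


Gradient descent on f(x,y) = 6*x^2 + 2*y^2.
Starting point: (2.6899, 1.8516), alpha = 0.01
Step 1: grad_x = 2*6*2.6899 = 32.2788, grad_y = 2*2*1.8516 = 7.4064
  x_1 = 2.6899 - 0.01*32.2788 = 2.3671
  y_1 = 1.8516 - 0.01*7.4064 = 1.7775
Step 2: grad_x = 2*6*2.3671 = 28.4053, grad_y = 2*2*1.7775 = 7.1101
  x_2 = 2.3671 - 0.01*28.4053 = 2.0831
  y_2 = 1.7775 - 0.01*7.1101 = 1.7064
Step 3: grad_x = 2*6*2.0831 = 24.9967, grad_y = 2*2*1.7064 = 6.8257
  x_3 = 2.0831 - 0.01*24.9967 = 1.8331
  y_3 = 1.7064 - 0.01*6.8257 = 1.6382
Step 4: grad_x = 2*6*1.8331 = 21.9971, grad_y = 2*2*1.6382 = 6.5527
  x_4 = 1.8331 - 0.01*21.9971 = 1.6131
  y_4 = 1.6382 - 0.01*6.5527 = 1.5727
f(1.6131, 1.5727) = 6*1.6131^2 + 2*1.5727^2 = 20.5594


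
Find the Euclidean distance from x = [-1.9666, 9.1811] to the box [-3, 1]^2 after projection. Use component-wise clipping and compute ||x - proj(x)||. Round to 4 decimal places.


Project each component onto [-3, 1].
clip(-1.9666) = -1.9666, clip(9.1811) = 1.0
Projection = [-1.9666, 1.0]
Squared diffs: [0.0, 66.9304]
Distance = sqrt(66.9304) = 8.1811


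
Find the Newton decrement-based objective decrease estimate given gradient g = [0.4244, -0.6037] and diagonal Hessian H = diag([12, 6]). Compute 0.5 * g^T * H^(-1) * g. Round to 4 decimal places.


Step 1: H is diagonal, so H^(-1) * g = [0.0354, -0.1006].
Step 2: g^T H^(-1) g = sum_i g_i^2 / H_ii
  = (0.4244)^2/12 + (-0.6037)^2/6
  = 0.015 + 0.0607 = 0.0758
Step 3: Objective decrease = 0.5 * g^T H^(-1) g = 0.0379


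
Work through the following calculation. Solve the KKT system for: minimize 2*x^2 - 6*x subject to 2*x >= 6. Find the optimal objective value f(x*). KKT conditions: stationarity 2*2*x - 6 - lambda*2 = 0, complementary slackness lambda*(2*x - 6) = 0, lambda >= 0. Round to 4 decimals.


Step 1: Try lambda = 0 (constraint inactive).
x_unc = 6/(2*2) = 1.5
Check: 2*1.5 = 3.0 < 6 -- violated!
Step 2: Constraint must be active: 2*x = 6
x* = 6/2 = 3.0
lambda = (2*2*3.0 - 6)/2 = 3.0
Step 3: Compute optimal value.
f(x*) = 2*3.0^2 - 6*3.0 = 0.0


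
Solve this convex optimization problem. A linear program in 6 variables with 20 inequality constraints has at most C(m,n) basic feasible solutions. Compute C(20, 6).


Each vertex corresponds to some choice of n active constraints out of m, so the number of vertices is at most C(m, n) = m! / (n!(m-n)!).
m = 20, n = 6
Numerator: 20 * 19 * 18 * 17 * 16 * 15
Denominator: 6! = 720
C(20, 6) = 38760


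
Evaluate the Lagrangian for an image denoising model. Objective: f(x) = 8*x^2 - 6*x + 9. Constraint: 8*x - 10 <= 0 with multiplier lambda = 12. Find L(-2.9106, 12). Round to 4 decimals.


Step 1: Evaluate f(x).
f(-2.9106) = 8*(-2.9106)^2 - 6*(-2.9106) + 9 = 94.2363
Step 2: Evaluate g(x).
g(-2.9106) = 8*-2.9106 - 10 = -33.2848
Step 3: Compute Lagrangian.
L = 94.2363 + 12*-33.2848 = -305.1813


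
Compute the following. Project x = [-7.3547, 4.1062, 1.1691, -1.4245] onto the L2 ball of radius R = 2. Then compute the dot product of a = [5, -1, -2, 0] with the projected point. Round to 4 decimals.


Step 1: Compute ||x|| (intermediates to 6 decimals).
||x|| = sqrt((-7.3547)^2 + 4.1062^2 + 1.1691^2 + (-1.4245)^2) = 8.622557
Step 2: Project.
Since ||x|| > R, scale = R/||x|| = 2/8.622557 = 0.23195, proj(x) = scale * x
proj(x) = [-1.705923, 0.952433, 0.271173, -0.330413]
Step 3: Dot product.
a^T * proj(x) = 5*(-1.705923) - 1*0.952433 - 2*0.271173 + 0*(-0.330413) = -10.0244


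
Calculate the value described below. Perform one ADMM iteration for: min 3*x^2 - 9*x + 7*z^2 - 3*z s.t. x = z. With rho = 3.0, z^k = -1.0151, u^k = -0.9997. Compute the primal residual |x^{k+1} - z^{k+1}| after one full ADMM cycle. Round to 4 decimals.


ADMM iteration with rho = 3.0, z^k = -1.0151, u^k = -0.9997
Step 1: x-update.
Minimize 3*x^2 - 9*x + (3.0/2)*(x + 1.0151 - 0.9997)^2
FOC: (2*3 + 3.0)*x = 9 + 3.0*(-1.0151 + 0.9997)
x^{k+1} = 0.9949
Step 2: z-update.
Minimize 7*z^2 - 3*z + (3.0/2)*(0.9949 - z - 0.9997)^2
FOC: (2*7 + 3.0)*z = 3 + 3.0*(0.9949 - 0.9997)
z^{k+1} = 0.1756
Step 3: u-update.
u^{k+1} = -0.9997 + 0.9949 - 0.1756 = -0.1805
Step 4: Primal residual = |0.9949 - 0.1756| = 0.8192


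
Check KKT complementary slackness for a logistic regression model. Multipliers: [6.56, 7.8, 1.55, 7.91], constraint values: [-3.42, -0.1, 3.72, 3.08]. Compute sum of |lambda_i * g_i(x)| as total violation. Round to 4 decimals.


KKT complementary slackness check:
lambda_1 * g_1 = 6.56 * -3.42 = -22.4352
lambda_2 * g_2 = 7.8 * -0.1 = -0.78
lambda_3 * g_3 = 1.55 * 3.72 = 5.766
lambda_4 * g_4 = 7.91 * 3.08 = 24.3628
Total violation = 22.4352 + 0.78 + 5.766 + 24.3628 = 53.344


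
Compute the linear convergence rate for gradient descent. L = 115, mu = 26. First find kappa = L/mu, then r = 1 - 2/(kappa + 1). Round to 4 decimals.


Step 1: Compute the condition number.
kappa = L/mu = 115/26 = 4.4231
Step 2: Compute the convergence rate.
r = 1 - 2/(kappa + 1) = 1 - 2*mu/(L + mu) = (L - mu)/(L + mu) = 89/141 = 0.6312


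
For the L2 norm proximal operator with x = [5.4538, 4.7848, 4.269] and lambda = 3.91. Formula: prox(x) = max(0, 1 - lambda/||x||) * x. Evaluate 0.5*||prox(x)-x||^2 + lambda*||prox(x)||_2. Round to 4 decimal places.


Step 1: Compute ||x||.
||x|| = 8.418
Step 2: Compute scaling factor.
scale = max(0, 1 - 3.91/8.418) = 0.5355
Step 3: prox(x) = [2.9206, 2.5624, 2.2861]
||prox(x)|| = 4.508
Step 4: Proximal objective.
0.5*||prox-x||^2 = 7.6441
lambda*||prox|| = 17.6263
Total = 25.2703


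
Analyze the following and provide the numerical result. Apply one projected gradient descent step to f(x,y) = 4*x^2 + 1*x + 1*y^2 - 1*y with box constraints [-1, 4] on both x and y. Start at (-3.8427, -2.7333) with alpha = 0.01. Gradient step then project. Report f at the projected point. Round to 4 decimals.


Step 1: Compute gradient at (-3.8427, -2.7333).
grad_x = 2*4*-3.8427 + 1 = -29.7416
grad_y = 2*1*-2.7333 - 1 = -6.4666
Step 2: Gradient step.
x_raw = -3.8427 - 0.01*-29.7416 = -3.5453
y_raw = -2.7333 - 0.01*-6.4666 = -2.6686
Step 3: Project onto [-1, 4].
x_proj = clip(-3.5453) = -1.0
y_proj = clip(-2.6686) = -1.0
Step 4: Evaluate f.
f(-1.0, -1.0) = 5.0


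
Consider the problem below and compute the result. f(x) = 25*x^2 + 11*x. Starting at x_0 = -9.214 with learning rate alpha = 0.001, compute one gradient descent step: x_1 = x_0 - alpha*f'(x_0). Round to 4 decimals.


We compute the gradient at x_0 and apply the update.
f'(x) = 50*x + 11
f'(-9.214) = 50*-9.214 + 11 = -449.7
x_1 = -9.214 - 0.001*-449.7 = -8.7643


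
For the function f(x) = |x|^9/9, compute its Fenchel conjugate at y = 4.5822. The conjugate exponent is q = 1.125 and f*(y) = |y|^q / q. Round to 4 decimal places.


The conjugate exponent q satisfies 1/p + 1/q = 1.
p = 9, so q = 9/(9 - 1) = 1.125
|y|^q = 4.5822^1.125 = 5.5425
f*(4.5822) = 5.5425 / 1.125 = 4.9267


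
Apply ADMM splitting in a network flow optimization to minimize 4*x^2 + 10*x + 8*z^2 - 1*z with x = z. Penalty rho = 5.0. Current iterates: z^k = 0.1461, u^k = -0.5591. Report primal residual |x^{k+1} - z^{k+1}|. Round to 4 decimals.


ADMM iteration with rho = 5.0, z^k = 0.1461, u^k = -0.5591
Step 1: x-update.
Minimize 4*x^2 + 10*x + (5.0/2)*(x - 0.1461 - 0.5591)^2
FOC: (2*4 + 5.0)*x = -10 + 5.0*(0.1461 + 0.5591)
x^{k+1} = -0.498
Step 2: z-update.
Minimize 8*z^2 - 1*z + (5.0/2)*(-0.498 - z - 0.5591)^2
FOC: (2*8 + 5.0)*z = 1 + 5.0*(-0.498 - 0.5591)
z^{k+1} = -0.2041
Step 3: u-update.
u^{k+1} = -0.5591 - 0.498 + 0.2041 = -0.853
Step 4: Primal residual = |-0.498 + 0.2041| = 0.2939


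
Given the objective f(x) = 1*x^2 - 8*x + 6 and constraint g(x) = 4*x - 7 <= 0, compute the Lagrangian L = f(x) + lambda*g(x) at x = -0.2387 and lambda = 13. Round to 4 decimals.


Step 1: Evaluate f(x).
f(-0.2387) = 1*(-0.2387)^2 - 8*(-0.2387) + 6 = 7.9666
Step 2: Evaluate g(x).
g(-0.2387) = 4*-0.2387 - 7 = -7.9548
Step 3: Compute Lagrangian.
L = 7.9666 + 13*-7.9548 = -95.4458


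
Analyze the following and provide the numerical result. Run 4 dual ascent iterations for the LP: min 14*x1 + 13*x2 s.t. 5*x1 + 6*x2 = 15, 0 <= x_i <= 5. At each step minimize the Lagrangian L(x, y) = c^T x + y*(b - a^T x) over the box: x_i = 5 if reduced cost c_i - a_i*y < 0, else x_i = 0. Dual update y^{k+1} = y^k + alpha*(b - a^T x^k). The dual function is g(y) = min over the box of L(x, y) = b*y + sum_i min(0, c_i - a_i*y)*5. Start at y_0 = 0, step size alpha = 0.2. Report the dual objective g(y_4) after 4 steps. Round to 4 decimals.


Dual ascent for LP: min 14*x1 + 13*x2, 5*x1 + 6*x2 = 15, 0 <= x_i <= 5
Step 1: y^k = 0.0, reduced costs: (14.0, 13.0)
  x^k = (0.0, 0.0), subgradient = b - a^T x = 15.0
  y^{k+1} = 0.0 + 0.2*15.0 = 3.0
Step 2: y^k = 3.0, reduced costs: (-1.0, -5.0)
  x^k = (5.0, 5.0), subgradient = b - a^T x = -40.0
  y^{k+1} = 3.0 + 0.2*-40.0 = -5.0
Step 3: y^k = -5.0, reduced costs: (39.0, 43.0)
  x^k = (0.0, 0.0), subgradient = b - a^T x = 15.0
  y^{k+1} = -5.0 + 0.2*15.0 = -2.0
Step 4: y^k = -2.0, reduced costs: (24.0, 25.0)
  x^k = (0.0, 0.0), subgradient = b - a^T x = 15.0
  y^{k+1} = -2.0 + 0.2*15.0 = 1.0
Dual objective at y_4 = 1.0: reduced costs (9.0, 7.0), box minimizer x = (0.0, 0.0)
g(y_4) = b*y + (c1 - a1*y)*x1 + (c2 - a2*y)*x2 = 15*1.0 + 9.0*0.0 + 7.0*0.0 = 15.0 + 0.0 + 0.0 = 15.0


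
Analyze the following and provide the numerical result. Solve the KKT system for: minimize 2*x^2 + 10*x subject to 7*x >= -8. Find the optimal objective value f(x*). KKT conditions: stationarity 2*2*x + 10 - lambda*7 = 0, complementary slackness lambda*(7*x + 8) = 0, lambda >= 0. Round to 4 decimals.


Step 1: Try lambda = 0 (constraint inactive).
x_unc = -10/(2*2) = -2.5
Check: 7*-2.5 = -17.5 < -8 -- violated!
Step 2: Constraint must be active: 7*x = -8
x* = -8/7 = -1.1429 (rounded; the exact value -8/7 is used below)
lambda = (2*2*(-8/7) + 10)/7 = 0.7755
Step 3: Compute optimal value.
f(x*) = 2*(-8/7)^2 + 10*(-8/7) = -8.8163


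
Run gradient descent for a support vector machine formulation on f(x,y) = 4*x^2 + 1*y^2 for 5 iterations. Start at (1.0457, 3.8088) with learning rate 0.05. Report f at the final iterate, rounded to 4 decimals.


Gradient descent on f(x,y) = 4*x^2 + 1*y^2.
Starting point: (1.0457, 3.8088), alpha = 0.05
Step 1: grad_x = 2*4*1.0457 = 8.3656, grad_y = 2*1*3.8088 = 7.6176
  x_1 = 1.0457 - 0.05*8.3656 = 0.6274
  y_1 = 3.8088 - 0.05*7.6176 = 3.4279
Step 2: grad_x = 2*4*0.6274 = 5.0194, grad_y = 2*1*3.4279 = 6.8558
  x_2 = 0.6274 - 0.05*5.0194 = 0.3765
  y_2 = 3.4279 - 0.05*6.8558 = 3.0851
Step 3: grad_x = 2*4*0.3765 = 3.0116, grad_y = 2*1*3.0851 = 6.1703
  x_3 = 0.3765 - 0.05*3.0116 = 0.2259
  y_3 = 3.0851 - 0.05*6.1703 = 2.7766
Step 4: grad_x = 2*4*0.2259 = 1.807, grad_y = 2*1*2.7766 = 5.5532
  x_4 = 0.2259 - 0.05*1.807 = 0.1355
  y_4 = 2.7766 - 0.05*5.5532 = 2.499
Step 5: grad_x = 2*4*0.1355 = 1.0842, grad_y = 2*1*2.499 = 4.9979
  x_5 = 0.1355 - 0.05*1.0842 = 0.0813
  y_5 = 2.499 - 0.05*4.9979 = 2.2491
f(0.0813, 2.2491) = 4*0.0813^2 + 1*2.2491^2 = 5.0847


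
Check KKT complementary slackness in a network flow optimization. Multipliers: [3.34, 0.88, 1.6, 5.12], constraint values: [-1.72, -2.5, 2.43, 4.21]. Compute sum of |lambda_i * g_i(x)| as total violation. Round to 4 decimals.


KKT complementary slackness check:
lambda_1 * g_1 = 3.34 * -1.72 = -5.7448
lambda_2 * g_2 = 0.88 * -2.5 = -2.2
lambda_3 * g_3 = 1.6 * 2.43 = 3.888
lambda_4 * g_4 = 5.12 * 4.21 = 21.5552
Total violation = 5.7448 + 2.2 + 3.888 + 21.5552 = 33.388


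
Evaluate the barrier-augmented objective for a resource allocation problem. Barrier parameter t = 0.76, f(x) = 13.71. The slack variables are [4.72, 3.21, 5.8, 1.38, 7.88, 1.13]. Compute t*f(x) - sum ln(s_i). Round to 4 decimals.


Step 1: Compute log-barrier.
ln values: [1.5518, 1.1663, 1.7579, 0.3221, 2.0643, 0.1222]
phi = -(1.5518 + 1.1663 + 1.7579 + 0.3221 + 2.0643 + 0.1222) = -6.9846
Step 2: Compute augmented objective.
t*f(x) = 0.76*13.71 = 10.4196
Total = 10.4196 - 6.9846 = 3.435


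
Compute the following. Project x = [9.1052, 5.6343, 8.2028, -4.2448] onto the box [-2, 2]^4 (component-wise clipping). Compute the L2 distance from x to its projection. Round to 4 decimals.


Project each component onto [-2, 2].
clip(9.1052) = 2.0, clip(5.6343) = 2.0, clip(8.2028) = 2.0, clip(-4.2448) = -2.0
Projection = [2.0, 2.0, 2.0, -2.0]
Squared diffs: [50.4839, 13.2081, 38.4747, 5.0391]
Distance = sqrt(107.2058) = 10.354


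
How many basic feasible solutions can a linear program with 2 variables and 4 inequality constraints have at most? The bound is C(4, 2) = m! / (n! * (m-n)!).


Each vertex corresponds to some choice of n active constraints out of m, so the number of vertices is at most C(m, n) = m! / (n!(m-n)!).
m = 4, n = 2
Numerator: 4 * 3
Denominator: 2! = 2
C(4, 2) = 6


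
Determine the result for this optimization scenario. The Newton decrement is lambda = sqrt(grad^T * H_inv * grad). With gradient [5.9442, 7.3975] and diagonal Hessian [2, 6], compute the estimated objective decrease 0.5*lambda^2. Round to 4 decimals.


Step 1: H is diagonal, so H^(-1) * g = [2.9721, 1.2329].
Step 2: g^T H^(-1) g = sum_i g_i^2 / H_ii
  = (5.9442)^2/2 + (7.3975)^2/6
  = 17.6668 + 9.1205 = 26.7873
Step 3: Objective decrease = 0.5 * g^T H^(-1) g = 13.3936


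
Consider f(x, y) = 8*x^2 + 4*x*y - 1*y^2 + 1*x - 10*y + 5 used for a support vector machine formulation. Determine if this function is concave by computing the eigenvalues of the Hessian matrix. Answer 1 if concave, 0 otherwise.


The Hessian of f(x,y) = 8*x^2 + 4*x*y - 1*y^2 + 1*x - 10*y + 5 is:
H = [[16, 4], [4, -2]]
Trace = 16 - 2 = 14
Determinant = 16*-2 - (4)^2 = -48
Discriminant = (14)^2 - 4*-48 = 388.0
Eigenvalues: lambda_1 = -2.8489, lambda_2 = 16.8489
The function is not concave.

0


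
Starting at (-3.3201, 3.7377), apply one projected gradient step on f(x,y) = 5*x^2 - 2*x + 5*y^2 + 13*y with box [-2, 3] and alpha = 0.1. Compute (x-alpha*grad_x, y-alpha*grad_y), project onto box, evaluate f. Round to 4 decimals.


Step 1: Compute gradient at (-3.3201, 3.7377).
grad_x = 2*5*-3.3201 - 2 = -35.201
grad_y = 2*5*3.7377 + 13 = 50.377
Step 2: Gradient step.
x_raw = -3.3201 - 0.1*-35.201 = 0.2
y_raw = 3.7377 - 0.1*50.377 = -1.3
Step 3: Project onto [-2, 3].
x_proj = clip(0.2) = 0.2
y_proj = clip(-1.3) = -1.3
Step 4: Evaluate f.
f(0.2, -1.3) = -8.65


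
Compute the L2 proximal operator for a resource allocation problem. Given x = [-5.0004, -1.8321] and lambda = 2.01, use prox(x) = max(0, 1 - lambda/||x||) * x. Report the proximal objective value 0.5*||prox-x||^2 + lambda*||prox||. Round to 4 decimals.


Step 1: Compute ||x||.
||x|| = 5.3255
Step 2: Compute scaling factor.
scale = max(0, 1 - 2.01/5.3255) = 0.6226
Step 3: prox(x) = [-3.1131, -1.1406]
||prox(x)|| = 3.3155
Step 4: Proximal objective.
0.5*||prox-x||^2 = 2.0201
lambda*||prox|| = 6.6642
Total = 8.6841


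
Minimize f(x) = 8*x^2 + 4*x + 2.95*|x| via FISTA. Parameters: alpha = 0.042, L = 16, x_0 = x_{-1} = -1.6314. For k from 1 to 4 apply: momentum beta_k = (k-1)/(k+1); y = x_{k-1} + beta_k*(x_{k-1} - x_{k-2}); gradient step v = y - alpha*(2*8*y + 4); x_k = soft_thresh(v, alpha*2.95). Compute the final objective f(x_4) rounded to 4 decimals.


FISTA on f(x) = 8*x^2 + 4*x + 2.95*|x|
L = 16, alpha = 0.042
Iteration 1: beta = 0.0, y = -1.6314 + 0.0*(-1.6314 + 1.6314) = -1.6314
  grad(y) = -22.1024, v = y - alpha*grad = -0.7031
  prox(v) = soft_thresh(-0.7031, 0.1239) = -0.5792
Iteration 2: beta = 0.3333, y = -0.5792 + 0.3333*(-0.5792 + 1.6314) = -0.2285
  grad(y) = 0.3446, v = y - alpha*grad = -0.2429
  prox(v) = soft_thresh(-0.2429, 0.1239) = -0.119
Iteration 3: beta = 0.5, y = -0.119 + 0.5*(-0.119 + 0.5792) = 0.111
  grad(y) = 5.7767, v = y - alpha*grad = -0.1316
  prox(v) = soft_thresh(-0.1316, 0.1239) = -0.0077
Iteration 4: beta = 0.6, y = -0.0077 + 0.6*(-0.0077 + 0.119) = 0.0591
  grad(y) = 4.9462, v = y - alpha*grad = -0.1486
  prox(v) = soft_thresh(-0.1486, 0.1239) = -0.0247
f(x_4) = 8*(-0.0247)^2 + 4*(-0.0247) + 2.95*|-0.0247| = -0.0211


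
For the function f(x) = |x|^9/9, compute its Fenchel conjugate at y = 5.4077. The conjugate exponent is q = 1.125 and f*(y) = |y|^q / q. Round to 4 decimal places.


The conjugate exponent q satisfies 1/p + 1/q = 1.
p = 9, so q = 9/(9 - 1) = 1.125
|y|^q = 5.4077^1.125 = 6.6779
f*(5.4077) = 6.6779 / 1.125 = 5.9359


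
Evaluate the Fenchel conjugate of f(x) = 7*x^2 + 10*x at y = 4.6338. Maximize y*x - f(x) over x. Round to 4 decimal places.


f*(y) = sup_x {y*x - a*x^2 - b*x} = sup_x {(y-b)*x - a*x^2}
FOC: (y - b) - 2a*x = 0 => x* = (y - b)/(2a)
x* = (4.6338 - 10)/(2*7) = -0.3833
f*(4.6338) = (y-b)^2/(4a) = (4.6338 - 10)^2/(4*7)
= 28.7961/28 = 1.0284


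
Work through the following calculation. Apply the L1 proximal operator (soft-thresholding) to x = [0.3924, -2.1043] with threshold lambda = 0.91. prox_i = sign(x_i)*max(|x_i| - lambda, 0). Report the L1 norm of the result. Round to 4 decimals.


Soft-thresholding with lambda = 0.91:
prox(0.3924) = sign(0.3924)*max(|0.3924| - 0.91, 0) = 0.0
prox(-2.1043) = sign(-2.1043)*max(|-2.1043| - 0.91, 0) = -1.1943
prox(x) = [0.0, -1.1943]
||prox(x)||_1 = 0.0 + 1.1943 = 1.1943


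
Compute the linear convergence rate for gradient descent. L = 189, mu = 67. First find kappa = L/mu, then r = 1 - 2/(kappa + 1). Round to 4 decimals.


Step 1: Compute the condition number.
kappa = L/mu = 189/67 = 2.8209
Step 2: Compute the convergence rate.
r = 1 - 2/(kappa + 1) = 1 - 2*mu/(L + mu) = (L - mu)/(L + mu) = 122/256 = 0.4766


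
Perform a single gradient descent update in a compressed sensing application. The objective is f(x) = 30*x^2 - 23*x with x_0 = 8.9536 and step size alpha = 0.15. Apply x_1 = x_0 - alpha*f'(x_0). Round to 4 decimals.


We compute the gradient at x_0 and apply the update.
f'(x) = 60*x - 23
f'(8.9536) = 60*8.9536 - 23 = 514.216
x_1 = 8.9536 - 0.15*514.216 = -68.1788


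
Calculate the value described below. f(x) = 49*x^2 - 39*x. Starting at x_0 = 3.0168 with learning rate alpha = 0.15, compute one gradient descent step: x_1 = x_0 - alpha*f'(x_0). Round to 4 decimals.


We compute the gradient at x_0 and apply the update.
f'(x) = 98*x - 39
f'(3.0168) = 98*3.0168 - 39 = 256.6464
x_1 = 3.0168 - 0.15*256.6464 = -35.4802


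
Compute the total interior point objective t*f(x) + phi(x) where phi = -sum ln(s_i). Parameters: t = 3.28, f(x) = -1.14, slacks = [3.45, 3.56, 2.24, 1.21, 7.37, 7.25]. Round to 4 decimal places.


Step 1: Compute log-barrier.
ln values: [1.2384, 1.2698, 0.8065, 0.1906, 1.9974, 1.981]
phi = -(1.2384 + 1.2698 + 0.8065 + 0.1906 + 1.9974 + 1.981) = -7.4837
Step 2: Compute augmented objective.
t*f(x) = 3.28*-1.14 = -3.7392
Total = -3.7392 - 7.4837 = -11.2229


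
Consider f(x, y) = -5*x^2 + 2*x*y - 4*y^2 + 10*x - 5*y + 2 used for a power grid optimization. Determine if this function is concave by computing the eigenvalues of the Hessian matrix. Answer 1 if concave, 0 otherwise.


The Hessian of f(x,y) = -5*x^2 + 2*x*y - 4*y^2 + 10*x - 5*y + 2 is:
H = [[-10, 2], [2, -8]]
Trace = -10 - 8 = -18
Determinant = -10*-8 - (2)^2 = 76
Discriminant = (-18)^2 - 4*76 = 20.0
Eigenvalues: lambda_1 = -11.2361, lambda_2 = -6.7639
The function is concave.

1


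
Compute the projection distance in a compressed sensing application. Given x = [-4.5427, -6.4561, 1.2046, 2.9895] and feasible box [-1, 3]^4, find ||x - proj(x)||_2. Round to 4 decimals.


Project each component onto [-1, 3].
clip(-4.5427) = -1.0, clip(-6.4561) = -1.0, clip(1.2046) = 1.2046, clip(2.9895) = 2.9895
Projection = [-1.0, -1.0, 1.2046, 2.9895]
Squared diffs: [12.5507, 29.769, 0.0, 0.0]
Distance = sqrt(42.3197) = 6.5054


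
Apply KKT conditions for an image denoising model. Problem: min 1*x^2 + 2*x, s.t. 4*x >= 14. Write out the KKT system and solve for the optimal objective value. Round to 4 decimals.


Step 1: Try lambda = 0 (constraint inactive).
x_unc = -2/(2*1) = -1.0
Check: 4*-1.0 = -4.0 < 14 -- violated!
Step 2: Constraint must be active: 4*x = 14
x* = 14/4 = 3.5
lambda = (2*1*3.5 + 2)/4 = 2.25
Step 3: Compute optimal value.
f(x*) = 1*3.5^2 + 2*3.5 = 19.25


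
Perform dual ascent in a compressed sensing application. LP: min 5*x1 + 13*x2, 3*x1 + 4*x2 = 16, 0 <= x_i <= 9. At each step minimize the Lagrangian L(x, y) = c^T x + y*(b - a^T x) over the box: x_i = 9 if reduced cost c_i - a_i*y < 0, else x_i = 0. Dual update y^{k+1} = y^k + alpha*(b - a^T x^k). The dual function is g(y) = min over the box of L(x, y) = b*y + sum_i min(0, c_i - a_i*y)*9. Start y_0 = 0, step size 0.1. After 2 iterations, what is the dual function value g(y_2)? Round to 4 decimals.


Dual ascent for LP: min 5*x1 + 13*x2, 3*x1 + 4*x2 = 16, 0 <= x_i <= 9
Step 1: y^k = 0.0, reduced costs: (5.0, 13.0)
  x^k = (0.0, 0.0), subgradient = b - a^T x = 16.0
  y^{k+1} = 0.0 + 0.1*16.0 = 1.6
Step 2: y^k = 1.6, reduced costs: (0.2, 6.6)
  x^k = (0.0, 0.0), subgradient = b - a^T x = 16.0
  y^{k+1} = 1.6 + 0.1*16.0 = 3.2
Dual objective at y_2 = 3.2: reduced costs (-4.6, 0.2), box minimizer x = (9.0, 0.0)
g(y_2) = b*y + (c1 - a1*y)*x1 + (c2 - a2*y)*x2 = 16*3.2 + (-4.6)*9.0 + 0.2*0.0 = 51.2 - 41.4 + 0.0 = 9.8


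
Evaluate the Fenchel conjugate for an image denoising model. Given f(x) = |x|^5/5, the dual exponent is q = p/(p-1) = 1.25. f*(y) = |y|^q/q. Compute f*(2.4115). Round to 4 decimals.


The conjugate exponent q satisfies 1/p + 1/q = 1.
p = 5, so q = 5/(5 - 1) = 1.25
|y|^q = 2.4115^1.25 = 3.0051
f*(2.4115) = 3.0051 / 1.25 = 2.4041


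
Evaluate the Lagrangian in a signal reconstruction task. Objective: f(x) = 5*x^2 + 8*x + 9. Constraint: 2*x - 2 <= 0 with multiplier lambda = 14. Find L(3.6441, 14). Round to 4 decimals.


Step 1: Evaluate f(x).
f(3.6441) = 5*3.6441^2 + 8*3.6441 + 9 = 104.5501
Step 2: Evaluate g(x).
g(3.6441) = 2*3.6441 - 2 = 5.2882
Step 3: Compute Lagrangian.
L = 104.5501 + 14*5.2882 = 178.5849


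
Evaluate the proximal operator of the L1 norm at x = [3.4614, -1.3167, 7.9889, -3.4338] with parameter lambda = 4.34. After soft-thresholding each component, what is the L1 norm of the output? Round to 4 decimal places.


Soft-thresholding with lambda = 4.34:
prox(3.4614) = sign(3.4614)*max(|3.4614| - 4.34, 0) = 0.0
prox(-1.3167) = sign(-1.3167)*max(|-1.3167| - 4.34, 0) = 0.0
prox(7.9889) = sign(7.9889)*max(|7.9889| - 4.34, 0) = 3.6489
prox(-3.4338) = sign(-3.4338)*max(|-3.4338| - 4.34, 0) = 0.0
prox(x) = [0.0, 0.0, 3.6489, 0.0]
||prox(x)||_1 = 0.0 + 0.0 + 3.6489 + 0.0 = 3.6489


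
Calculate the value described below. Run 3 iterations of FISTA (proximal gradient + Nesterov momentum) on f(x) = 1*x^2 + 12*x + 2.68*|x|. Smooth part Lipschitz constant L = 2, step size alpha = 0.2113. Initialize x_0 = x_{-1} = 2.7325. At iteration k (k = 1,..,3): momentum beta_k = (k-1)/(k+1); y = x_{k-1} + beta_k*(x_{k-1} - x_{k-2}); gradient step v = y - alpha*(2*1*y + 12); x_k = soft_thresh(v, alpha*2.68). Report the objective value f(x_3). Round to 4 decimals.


FISTA on f(x) = 1*x^2 + 12*x + 2.68*|x|
L = 2, alpha = 0.2113
Iteration 1: beta = 0.0, y = 2.7325 + 0.0*(2.7325 - 2.7325) = 2.7325
  grad(y) = 17.465, v = y - alpha*grad = -0.9579
  prox(v) = soft_thresh(-0.9579, 0.5663) = -0.3916
Iteration 2: beta = 0.3333, y = -0.3916 + 0.3333*(-0.3916 - 2.7325) = -1.4329
  grad(y) = 9.1341, v = y - alpha*grad = -3.363
  prox(v) = soft_thresh(-3.363, 0.5663) = -2.7967
Iteration 3: beta = 0.5, y = -2.7967 + 0.5*(-2.7967 + 0.3916) = -3.9992
  grad(y) = 4.0015, v = y - alpha*grad = -4.8448
  prox(v) = soft_thresh(-4.8448, 0.5663) = -4.2785
f(x_3) = 1*(-4.2785)^2 + 12*(-4.2785) + 2.68*|-4.2785| = -21.57


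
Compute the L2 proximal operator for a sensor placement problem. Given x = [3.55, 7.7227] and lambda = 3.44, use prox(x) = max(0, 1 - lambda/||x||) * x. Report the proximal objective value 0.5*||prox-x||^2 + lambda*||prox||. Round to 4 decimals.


Step 1: Compute ||x||.
||x|| = 8.4996
Step 2: Compute scaling factor.
scale = max(0, 1 - 3.44/8.4996) = 0.5953
Step 3: prox(x) = [2.1132, 4.5971]
||prox(x)|| = 5.0596
Step 4: Proximal objective.
0.5*||prox-x||^2 = 5.9168
lambda*||prox|| = 17.405
Total = 23.3217


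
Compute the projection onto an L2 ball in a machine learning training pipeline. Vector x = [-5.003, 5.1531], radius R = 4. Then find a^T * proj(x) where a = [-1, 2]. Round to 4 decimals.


Step 1: Compute ||x|| (intermediates to 6 decimals).
||x|| = sqrt((-5.003)^2 + 5.1531^2) = 7.182231
Step 2: Project.
Since ||x|| > R, scale = R/||x|| = 4/7.182231 = 0.55693, proj(x) = scale * x
proj(x) = [-2.786321, 2.869916]
Step 3: Dot product.
a^T * proj(x) = -1*(-2.786321) + 2*2.869916 = 8.5262


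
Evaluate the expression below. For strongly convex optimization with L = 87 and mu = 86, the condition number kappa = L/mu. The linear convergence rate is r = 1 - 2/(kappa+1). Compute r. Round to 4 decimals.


Step 1: Compute the condition number.
kappa = L/mu = 87/86 = 1.0116
Step 2: Compute the convergence rate.
r = 1 - 2/(kappa + 1) = 1 - 2*mu/(L + mu) = (L - mu)/(L + mu) = 1/173 = 0.0058


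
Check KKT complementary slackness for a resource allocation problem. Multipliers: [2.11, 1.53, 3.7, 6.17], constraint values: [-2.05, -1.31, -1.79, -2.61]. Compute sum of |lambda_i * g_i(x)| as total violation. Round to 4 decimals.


KKT complementary slackness check:
lambda_1 * g_1 = 2.11 * -2.05 = -4.3255
lambda_2 * g_2 = 1.53 * -1.31 = -2.0043
lambda_3 * g_3 = 3.7 * -1.79 = -6.623
lambda_4 * g_4 = 6.17 * -2.61 = -16.1037
Total violation = 4.3255 + 2.0043 + 6.623 + 16.1037 = 29.0565


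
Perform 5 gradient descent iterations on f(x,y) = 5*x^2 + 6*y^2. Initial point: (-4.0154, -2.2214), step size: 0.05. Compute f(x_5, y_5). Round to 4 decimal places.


Gradient descent on f(x,y) = 5*x^2 + 6*y^2.
Starting point: (-4.0154, -2.2214), alpha = 0.05
Step 1: grad_x = 2*5*-4.0154 = -40.154, grad_y = 2*6*-2.2214 = -26.6568
  x_1 = -4.0154 - 0.05*-40.154 = -2.0077
  y_1 = -2.2214 - 0.05*-26.6568 = -0.8886
Step 2: grad_x = 2*5*-2.0077 = -20.077, grad_y = 2*6*-0.8886 = -10.6627
  x_2 = -2.0077 - 0.05*-20.077 = -1.0039
  y_2 = -0.8886 - 0.05*-10.6627 = -0.3554
Step 3: grad_x = 2*5*-1.0039 = -10.0385, grad_y = 2*6*-0.3554 = -4.2651
  x_3 = -1.0039 - 0.05*-10.0385 = -0.5019
  y_3 = -0.3554 - 0.05*-4.2651 = -0.1422
Step 4: grad_x = 2*5*-0.5019 = -5.0193, grad_y = 2*6*-0.1422 = -1.706
  x_4 = -0.5019 - 0.05*-5.0193 = -0.251
  y_4 = -0.1422 - 0.05*-1.706 = -0.0569
Step 5: grad_x = 2*5*-0.251 = -2.5096, grad_y = 2*6*-0.0569 = -0.6824
  x_5 = -0.251 - 0.05*-2.5096 = -0.1255
  y_5 = -0.0569 - 0.05*-0.6824 = -0.0227
f(-0.1255, -0.0227) = 5*(-0.1255)^2 + 6*(-0.0227)^2 = 0.0818


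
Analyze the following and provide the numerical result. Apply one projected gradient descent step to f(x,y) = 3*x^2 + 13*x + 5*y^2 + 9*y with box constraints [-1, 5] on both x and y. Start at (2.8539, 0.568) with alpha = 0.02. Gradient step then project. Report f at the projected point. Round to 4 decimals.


Step 1: Compute gradient at (2.8539, 0.568).
grad_x = 2*3*2.8539 + 13 = 30.1234
grad_y = 2*5*0.568 + 9 = 14.68
Step 2: Gradient step.
x_raw = 2.8539 - 0.02*30.1234 = 2.2514
y_raw = 0.568 - 0.02*14.68 = 0.2744
Step 3: Project onto [-1, 5].
x_proj = clip(2.2514) = 2.2514
y_proj = clip(0.2744) = 0.2744
Step 4: Evaluate f.
f(2.2514, 0.2744) = 47.3215


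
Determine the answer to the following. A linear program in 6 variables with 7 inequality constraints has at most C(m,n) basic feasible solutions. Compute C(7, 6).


Each vertex corresponds to some choice of n active constraints out of m, so the number of vertices is at most C(m, n) = m! / (n!(m-n)!).
m = 7, n = 6
Numerator: 7 * 6 * 5 * 4 * 3 * 2
Denominator: 6! = 720
C(7, 6) = 7


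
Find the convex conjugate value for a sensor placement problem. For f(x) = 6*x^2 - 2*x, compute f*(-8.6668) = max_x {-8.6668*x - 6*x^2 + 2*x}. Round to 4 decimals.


f*(y) = sup_x {y*x - a*x^2 - b*x} = sup_x {(y-b)*x - a*x^2}
FOC: (y - b) - 2a*x = 0 => x* = (y - b)/(2a)
x* = (-8.6668 + 2)/(2*6) = -0.5556
f*(-8.6668) = (y-b)^2/(4a) = (-8.6668 + 2)^2/(4*6)
= 44.4462/24 = 1.8519


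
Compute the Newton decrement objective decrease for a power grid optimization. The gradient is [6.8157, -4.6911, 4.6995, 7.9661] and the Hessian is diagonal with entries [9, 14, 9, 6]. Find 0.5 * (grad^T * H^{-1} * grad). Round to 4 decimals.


Step 1: H is diagonal, so H^(-1) * g = [0.7573, -0.3351, 0.5222, 1.3277].
Step 2: g^T H^(-1) g = sum_i g_i^2 / H_ii
  = (6.8157)^2/9 + (-4.6911)^2/14 + (4.6995)^2/9 + (7.9661)^2/6
  = 5.1615 + 1.5719 + 2.4539 + 10.5765 = 19.7638
Step 3: Objective decrease = 0.5 * g^T H^(-1) g = 9.8819


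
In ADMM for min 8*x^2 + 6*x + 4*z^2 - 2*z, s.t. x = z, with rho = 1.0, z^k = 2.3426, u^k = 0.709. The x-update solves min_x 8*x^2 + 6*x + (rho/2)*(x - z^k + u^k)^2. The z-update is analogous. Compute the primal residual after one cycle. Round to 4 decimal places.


ADMM iteration with rho = 1.0, z^k = 2.3426, u^k = 0.709
Step 1: x-update.
Minimize 8*x^2 + 6*x + (1.0/2)*(x - 2.3426 + 0.709)^2
FOC: (2*8 + 1.0)*x = -6 + 1.0*(2.3426 - 0.709)
x^{k+1} = -0.2568
Step 2: z-update.
Minimize 4*z^2 - 2*z + (1.0/2)*(-0.2568 - z + 0.709)^2
FOC: (2*4 + 1.0)*z = 2 + 1.0*(-0.2568 + 0.709)
z^{k+1} = 0.2725
Step 3: u-update.
u^{k+1} = 0.709 - 0.2568 - 0.2725 = 0.1797
Step 4: Primal residual = |-0.2568 - 0.2725| = 0.5293


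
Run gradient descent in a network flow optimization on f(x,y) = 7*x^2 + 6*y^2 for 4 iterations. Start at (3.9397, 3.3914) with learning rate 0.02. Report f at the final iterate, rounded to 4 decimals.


Gradient descent on f(x,y) = 7*x^2 + 6*y^2.
Starting point: (3.9397, 3.3914), alpha = 0.02
Step 1: grad_x = 2*7*3.9397 = 55.1558, grad_y = 2*6*3.3914 = 40.6968
  x_1 = 3.9397 - 0.02*55.1558 = 2.8366
  y_1 = 3.3914 - 0.02*40.6968 = 2.5775
Step 2: grad_x = 2*7*2.8366 = 39.7122, grad_y = 2*6*2.5775 = 30.9296
  x_2 = 2.8366 - 0.02*39.7122 = 2.0423
  y_2 = 2.5775 - 0.02*30.9296 = 1.9589
Step 3: grad_x = 2*7*2.0423 = 28.5928, grad_y = 2*6*1.9589 = 23.5065
  x_3 = 2.0423 - 0.02*28.5928 = 1.4705
  y_3 = 1.9589 - 0.02*23.5065 = 1.4887
Step 4: grad_x = 2*7*1.4705 = 20.5868, grad_y = 2*6*1.4887 = 17.8649
  x_4 = 1.4705 - 0.02*20.5868 = 1.0587
  y_4 = 1.4887 - 0.02*17.8649 = 1.1314
f(1.0587, 1.1314) = 7*1.0587^2 + 6*1.1314^2 = 15.5277


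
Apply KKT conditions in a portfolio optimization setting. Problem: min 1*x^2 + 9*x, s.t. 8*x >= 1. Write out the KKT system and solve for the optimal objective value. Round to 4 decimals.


Step 1: Try lambda = 0 (constraint inactive).
x_unc = -9/(2*1) = -4.5
Check: 8*-4.5 = -36.0 < 1 -- violated!
Step 2: Constraint must be active: 8*x = 1
x* = 1/8 = 0.125
lambda = (2*1*0.125 + 9)/8 = 1.1563
Step 3: Compute optimal value.
f(x*) = 1*0.125^2 + 9*0.125 = 1.1406


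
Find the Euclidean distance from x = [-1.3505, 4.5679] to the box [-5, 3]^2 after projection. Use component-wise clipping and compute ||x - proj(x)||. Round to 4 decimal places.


Project each component onto [-5, 3].
clip(-1.3505) = -1.3505, clip(4.5679) = 3.0
Projection = [-1.3505, 3.0]
Squared diffs: [0.0, 2.4583]
Distance = sqrt(2.4583) = 1.5679


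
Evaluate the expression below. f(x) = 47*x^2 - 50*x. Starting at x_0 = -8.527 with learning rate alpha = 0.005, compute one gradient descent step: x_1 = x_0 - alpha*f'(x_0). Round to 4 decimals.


We compute the gradient at x_0 and apply the update.
f'(x) = 94*x - 50
f'(-8.527) = 94*-8.527 - 50 = -851.538
x_1 = -8.527 - 0.005*-851.538 = -4.2693


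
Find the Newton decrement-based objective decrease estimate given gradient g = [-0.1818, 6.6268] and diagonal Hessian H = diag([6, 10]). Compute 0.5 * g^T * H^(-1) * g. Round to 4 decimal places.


Step 1: H is diagonal, so H^(-1) * g = [-0.0303, 0.6627].
Step 2: g^T H^(-1) g = sum_i g_i^2 / H_ii
  = (-0.1818)^2/6 + (6.6268)^2/10
  = 0.0055 + 4.3914 = 4.397
Step 3: Objective decrease = 0.5 * g^T H^(-1) g = 2.1985
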